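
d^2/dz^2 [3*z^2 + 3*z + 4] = 6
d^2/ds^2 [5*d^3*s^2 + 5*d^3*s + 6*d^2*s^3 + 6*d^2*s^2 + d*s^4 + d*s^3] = 2*d*(5*d^2 + 18*d*s + 6*d + 6*s^2 + 3*s)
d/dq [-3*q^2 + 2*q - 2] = 2 - 6*q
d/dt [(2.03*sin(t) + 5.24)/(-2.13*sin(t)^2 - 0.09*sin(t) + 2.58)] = (4.3239*sin(t)^2 + 22.3224*sin(t) + 5.709)*cos(t)/(4.5369*sin(t)^4 + 0.3834*sin(t)^3 - 10.9827*sin(t)^2 - 0.4644*sin(t) + 6.6564)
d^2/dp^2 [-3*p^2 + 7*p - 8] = -6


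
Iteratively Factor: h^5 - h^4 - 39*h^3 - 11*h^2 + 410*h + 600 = (h + 2)*(h^4 - 3*h^3 - 33*h^2 + 55*h + 300) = (h + 2)*(h + 4)*(h^3 - 7*h^2 - 5*h + 75) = (h - 5)*(h + 2)*(h + 4)*(h^2 - 2*h - 15) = (h - 5)^2*(h + 2)*(h + 4)*(h + 3)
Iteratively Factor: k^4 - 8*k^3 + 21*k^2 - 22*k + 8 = (k - 4)*(k^3 - 4*k^2 + 5*k - 2) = (k - 4)*(k - 1)*(k^2 - 3*k + 2) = (k - 4)*(k - 2)*(k - 1)*(k - 1)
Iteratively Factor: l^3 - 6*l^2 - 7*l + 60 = (l - 5)*(l^2 - l - 12) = (l - 5)*(l - 4)*(l + 3)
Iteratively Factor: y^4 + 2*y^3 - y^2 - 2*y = (y)*(y^3 + 2*y^2 - y - 2) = y*(y - 1)*(y^2 + 3*y + 2) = y*(y - 1)*(y + 1)*(y + 2)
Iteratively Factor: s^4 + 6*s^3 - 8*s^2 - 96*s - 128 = (s + 4)*(s^3 + 2*s^2 - 16*s - 32) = (s + 2)*(s + 4)*(s^2 - 16) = (s - 4)*(s + 2)*(s + 4)*(s + 4)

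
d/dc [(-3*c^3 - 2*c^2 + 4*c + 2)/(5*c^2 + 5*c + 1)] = 3*(-5*c^4 - 10*c^3 - 13*c^2 - 8*c - 2)/(25*c^4 + 50*c^3 + 35*c^2 + 10*c + 1)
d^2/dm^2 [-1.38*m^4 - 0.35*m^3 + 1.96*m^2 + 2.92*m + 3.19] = -16.56*m^2 - 2.1*m + 3.92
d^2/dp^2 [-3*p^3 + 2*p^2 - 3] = 4 - 18*p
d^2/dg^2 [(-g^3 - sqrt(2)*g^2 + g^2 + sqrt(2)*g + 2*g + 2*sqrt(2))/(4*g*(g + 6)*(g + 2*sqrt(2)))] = (sqrt(2)*g^6 + 7*g^6 + 6*g^5 + 39*sqrt(2)*g^5 + 6*sqrt(2)*g^4 + 120*g^4 - 16*g^3 + 140*sqrt(2)*g^3 + 264*sqrt(2)*g^2 + 432*g^2 + 288*sqrt(2)*g + 864*g + 576*sqrt(2))/(2*g^3*(g^6 + 6*sqrt(2)*g^5 + 18*g^5 + 132*g^4 + 108*sqrt(2)*g^4 + 648*g^3 + 664*sqrt(2)*g^3 + 1584*sqrt(2)*g^2 + 2592*g^2 + 1728*sqrt(2)*g + 5184*g + 3456*sqrt(2)))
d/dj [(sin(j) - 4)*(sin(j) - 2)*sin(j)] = (3*sin(j)^2 - 12*sin(j) + 8)*cos(j)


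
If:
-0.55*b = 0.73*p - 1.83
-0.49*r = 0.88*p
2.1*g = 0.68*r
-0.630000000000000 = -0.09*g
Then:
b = 19.30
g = 7.00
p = -12.04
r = 21.62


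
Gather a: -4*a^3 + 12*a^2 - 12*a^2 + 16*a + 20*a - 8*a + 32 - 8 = -4*a^3 + 28*a + 24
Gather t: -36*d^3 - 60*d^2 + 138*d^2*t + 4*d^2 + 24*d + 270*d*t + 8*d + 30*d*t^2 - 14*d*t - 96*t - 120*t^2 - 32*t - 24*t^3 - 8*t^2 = -36*d^3 - 56*d^2 + 32*d - 24*t^3 + t^2*(30*d - 128) + t*(138*d^2 + 256*d - 128)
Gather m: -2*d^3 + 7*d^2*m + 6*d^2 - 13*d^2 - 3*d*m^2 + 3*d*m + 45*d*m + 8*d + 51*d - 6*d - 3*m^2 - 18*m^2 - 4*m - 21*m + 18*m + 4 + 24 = -2*d^3 - 7*d^2 + 53*d + m^2*(-3*d - 21) + m*(7*d^2 + 48*d - 7) + 28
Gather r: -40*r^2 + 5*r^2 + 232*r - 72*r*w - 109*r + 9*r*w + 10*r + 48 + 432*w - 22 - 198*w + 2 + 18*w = -35*r^2 + r*(133 - 63*w) + 252*w + 28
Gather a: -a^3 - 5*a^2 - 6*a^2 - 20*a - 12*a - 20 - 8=-a^3 - 11*a^2 - 32*a - 28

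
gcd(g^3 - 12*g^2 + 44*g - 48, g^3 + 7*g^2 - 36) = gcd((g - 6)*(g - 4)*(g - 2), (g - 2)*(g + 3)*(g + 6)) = g - 2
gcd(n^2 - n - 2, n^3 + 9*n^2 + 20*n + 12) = n + 1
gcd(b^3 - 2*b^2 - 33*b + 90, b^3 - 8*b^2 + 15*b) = b^2 - 8*b + 15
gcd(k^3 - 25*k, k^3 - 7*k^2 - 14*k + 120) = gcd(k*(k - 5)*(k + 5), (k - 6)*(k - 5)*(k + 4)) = k - 5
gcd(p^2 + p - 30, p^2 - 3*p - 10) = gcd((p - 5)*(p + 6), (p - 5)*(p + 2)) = p - 5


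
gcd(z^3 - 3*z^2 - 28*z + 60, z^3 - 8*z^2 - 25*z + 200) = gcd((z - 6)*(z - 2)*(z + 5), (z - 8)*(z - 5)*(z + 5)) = z + 5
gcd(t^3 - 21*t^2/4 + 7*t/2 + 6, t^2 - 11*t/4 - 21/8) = t + 3/4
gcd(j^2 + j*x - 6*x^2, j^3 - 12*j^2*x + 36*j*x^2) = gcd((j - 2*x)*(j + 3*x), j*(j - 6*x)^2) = 1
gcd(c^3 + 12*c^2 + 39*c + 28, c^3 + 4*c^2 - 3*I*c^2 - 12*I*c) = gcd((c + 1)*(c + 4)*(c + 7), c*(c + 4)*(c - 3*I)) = c + 4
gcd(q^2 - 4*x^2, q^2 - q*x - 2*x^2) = -q + 2*x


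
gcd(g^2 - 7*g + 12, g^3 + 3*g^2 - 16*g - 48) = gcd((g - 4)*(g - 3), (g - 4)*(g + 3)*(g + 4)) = g - 4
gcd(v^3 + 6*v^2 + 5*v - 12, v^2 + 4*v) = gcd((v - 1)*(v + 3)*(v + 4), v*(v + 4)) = v + 4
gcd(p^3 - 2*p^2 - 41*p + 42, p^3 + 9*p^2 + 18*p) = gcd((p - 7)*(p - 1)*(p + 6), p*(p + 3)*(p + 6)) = p + 6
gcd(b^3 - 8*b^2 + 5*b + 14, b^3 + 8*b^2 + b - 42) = b - 2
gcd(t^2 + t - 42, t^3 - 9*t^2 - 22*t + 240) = t - 6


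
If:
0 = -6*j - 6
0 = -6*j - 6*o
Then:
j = -1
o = 1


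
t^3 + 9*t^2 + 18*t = t*(t + 3)*(t + 6)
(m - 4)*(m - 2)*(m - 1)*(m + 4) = m^4 - 3*m^3 - 14*m^2 + 48*m - 32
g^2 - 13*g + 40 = (g - 8)*(g - 5)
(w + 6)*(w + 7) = w^2 + 13*w + 42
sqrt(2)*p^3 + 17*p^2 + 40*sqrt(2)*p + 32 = (p + 4*sqrt(2))^2*(sqrt(2)*p + 1)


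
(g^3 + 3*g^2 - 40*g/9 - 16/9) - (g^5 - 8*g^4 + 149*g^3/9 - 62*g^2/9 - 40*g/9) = -g^5 + 8*g^4 - 140*g^3/9 + 89*g^2/9 - 16/9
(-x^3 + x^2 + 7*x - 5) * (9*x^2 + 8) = -9*x^5 + 9*x^4 + 55*x^3 - 37*x^2 + 56*x - 40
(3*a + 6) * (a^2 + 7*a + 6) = 3*a^3 + 27*a^2 + 60*a + 36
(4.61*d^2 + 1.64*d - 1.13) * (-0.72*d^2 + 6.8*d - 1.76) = -3.3192*d^4 + 30.1672*d^3 + 3.852*d^2 - 10.5704*d + 1.9888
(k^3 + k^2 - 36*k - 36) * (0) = 0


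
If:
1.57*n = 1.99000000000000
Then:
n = 1.27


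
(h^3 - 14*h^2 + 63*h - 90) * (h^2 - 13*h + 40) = h^5 - 27*h^4 + 285*h^3 - 1469*h^2 + 3690*h - 3600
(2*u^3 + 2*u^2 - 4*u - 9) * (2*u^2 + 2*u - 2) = 4*u^5 + 8*u^4 - 8*u^3 - 30*u^2 - 10*u + 18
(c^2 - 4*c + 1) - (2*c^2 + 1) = -c^2 - 4*c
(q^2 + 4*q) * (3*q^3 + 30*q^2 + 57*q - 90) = 3*q^5 + 42*q^4 + 177*q^3 + 138*q^2 - 360*q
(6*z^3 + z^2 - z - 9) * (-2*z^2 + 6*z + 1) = -12*z^5 + 34*z^4 + 14*z^3 + 13*z^2 - 55*z - 9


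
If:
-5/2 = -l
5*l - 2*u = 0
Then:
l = 5/2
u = 25/4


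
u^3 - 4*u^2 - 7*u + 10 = (u - 5)*(u - 1)*(u + 2)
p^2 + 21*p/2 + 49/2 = (p + 7/2)*(p + 7)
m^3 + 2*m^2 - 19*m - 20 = (m - 4)*(m + 1)*(m + 5)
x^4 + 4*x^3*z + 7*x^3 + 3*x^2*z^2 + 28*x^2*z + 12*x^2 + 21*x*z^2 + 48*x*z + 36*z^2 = (x + 3)*(x + 4)*(x + z)*(x + 3*z)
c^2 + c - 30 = (c - 5)*(c + 6)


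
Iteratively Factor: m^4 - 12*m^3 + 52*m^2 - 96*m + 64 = (m - 2)*(m^3 - 10*m^2 + 32*m - 32) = (m - 4)*(m - 2)*(m^2 - 6*m + 8) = (m - 4)*(m - 2)^2*(m - 4)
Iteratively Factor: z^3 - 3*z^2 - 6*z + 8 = (z - 4)*(z^2 + z - 2) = (z - 4)*(z + 2)*(z - 1)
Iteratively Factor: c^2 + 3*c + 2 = (c + 1)*(c + 2)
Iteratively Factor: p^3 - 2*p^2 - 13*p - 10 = (p - 5)*(p^2 + 3*p + 2) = (p - 5)*(p + 2)*(p + 1)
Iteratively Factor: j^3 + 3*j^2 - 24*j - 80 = (j + 4)*(j^2 - j - 20) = (j - 5)*(j + 4)*(j + 4)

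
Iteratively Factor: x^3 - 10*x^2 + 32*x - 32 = (x - 4)*(x^2 - 6*x + 8) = (x - 4)^2*(x - 2)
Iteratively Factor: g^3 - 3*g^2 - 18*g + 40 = (g - 5)*(g^2 + 2*g - 8) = (g - 5)*(g + 4)*(g - 2)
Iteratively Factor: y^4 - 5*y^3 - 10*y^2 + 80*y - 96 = (y - 2)*(y^3 - 3*y^2 - 16*y + 48) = (y - 3)*(y - 2)*(y^2 - 16) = (y - 4)*(y - 3)*(y - 2)*(y + 4)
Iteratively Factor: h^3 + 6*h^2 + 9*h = (h + 3)*(h^2 + 3*h) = (h + 3)^2*(h)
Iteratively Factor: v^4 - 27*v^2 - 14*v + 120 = (v - 5)*(v^3 + 5*v^2 - 2*v - 24) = (v - 5)*(v + 3)*(v^2 + 2*v - 8) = (v - 5)*(v + 3)*(v + 4)*(v - 2)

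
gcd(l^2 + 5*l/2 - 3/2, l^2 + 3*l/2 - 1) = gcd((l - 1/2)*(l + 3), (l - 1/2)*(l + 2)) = l - 1/2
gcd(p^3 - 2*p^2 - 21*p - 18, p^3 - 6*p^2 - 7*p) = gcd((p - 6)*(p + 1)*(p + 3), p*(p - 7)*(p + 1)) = p + 1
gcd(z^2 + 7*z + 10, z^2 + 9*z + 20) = z + 5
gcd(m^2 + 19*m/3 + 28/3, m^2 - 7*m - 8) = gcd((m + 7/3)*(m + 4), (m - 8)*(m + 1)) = 1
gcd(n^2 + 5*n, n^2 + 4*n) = n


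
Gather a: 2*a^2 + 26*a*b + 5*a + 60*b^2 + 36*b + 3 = 2*a^2 + a*(26*b + 5) + 60*b^2 + 36*b + 3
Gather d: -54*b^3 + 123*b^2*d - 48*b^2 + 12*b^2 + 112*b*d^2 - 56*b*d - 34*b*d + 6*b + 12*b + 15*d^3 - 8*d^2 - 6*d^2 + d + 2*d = -54*b^3 - 36*b^2 + 18*b + 15*d^3 + d^2*(112*b - 14) + d*(123*b^2 - 90*b + 3)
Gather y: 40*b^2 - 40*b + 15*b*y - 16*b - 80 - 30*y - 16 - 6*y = 40*b^2 - 56*b + y*(15*b - 36) - 96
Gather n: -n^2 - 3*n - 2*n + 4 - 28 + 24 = -n^2 - 5*n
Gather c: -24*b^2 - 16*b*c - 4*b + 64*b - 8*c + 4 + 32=-24*b^2 + 60*b + c*(-16*b - 8) + 36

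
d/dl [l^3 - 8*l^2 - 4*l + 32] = 3*l^2 - 16*l - 4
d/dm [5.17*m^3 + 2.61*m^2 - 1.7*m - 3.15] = 15.51*m^2 + 5.22*m - 1.7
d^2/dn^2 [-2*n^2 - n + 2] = -4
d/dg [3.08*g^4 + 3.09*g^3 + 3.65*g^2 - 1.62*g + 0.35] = 12.32*g^3 + 9.27*g^2 + 7.3*g - 1.62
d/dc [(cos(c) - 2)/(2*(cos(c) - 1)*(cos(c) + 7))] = (cos(c)^2 - 4*cos(c) - 5)*sin(c)/(2*(cos(c) - 1)^2*(cos(c) + 7)^2)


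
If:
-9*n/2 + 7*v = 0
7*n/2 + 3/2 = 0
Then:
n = -3/7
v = -27/98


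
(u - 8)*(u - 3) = u^2 - 11*u + 24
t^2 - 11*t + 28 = (t - 7)*(t - 4)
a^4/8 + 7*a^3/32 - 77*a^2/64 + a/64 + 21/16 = (a/4 + 1)*(a/2 + 1/2)*(a - 7/4)*(a - 3/2)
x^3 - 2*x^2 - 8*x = x*(x - 4)*(x + 2)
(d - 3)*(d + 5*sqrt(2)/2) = d^2 - 3*d + 5*sqrt(2)*d/2 - 15*sqrt(2)/2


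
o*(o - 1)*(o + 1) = o^3 - o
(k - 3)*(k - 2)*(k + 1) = k^3 - 4*k^2 + k + 6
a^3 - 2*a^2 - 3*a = a*(a - 3)*(a + 1)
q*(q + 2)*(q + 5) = q^3 + 7*q^2 + 10*q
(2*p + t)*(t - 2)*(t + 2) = 2*p*t^2 - 8*p + t^3 - 4*t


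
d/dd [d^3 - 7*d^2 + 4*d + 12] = 3*d^2 - 14*d + 4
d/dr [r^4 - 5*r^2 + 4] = 4*r^3 - 10*r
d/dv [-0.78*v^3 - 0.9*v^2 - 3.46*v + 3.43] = -2.34*v^2 - 1.8*v - 3.46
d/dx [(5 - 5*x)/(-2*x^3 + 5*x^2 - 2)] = 5*(2*x^3 - 5*x^2 - 2*x*(x - 1)*(3*x - 5) + 2)/(2*x^3 - 5*x^2 + 2)^2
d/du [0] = 0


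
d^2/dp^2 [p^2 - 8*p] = 2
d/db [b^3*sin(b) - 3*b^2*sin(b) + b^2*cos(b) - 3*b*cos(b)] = b^3*cos(b) + 2*b^2*sin(b) - 3*b^2*cos(b) - 3*b*sin(b) + 2*b*cos(b) - 3*cos(b)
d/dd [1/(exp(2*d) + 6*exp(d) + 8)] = 2*(-exp(d) - 3)*exp(d)/(exp(2*d) + 6*exp(d) + 8)^2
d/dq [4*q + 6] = 4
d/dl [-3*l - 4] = -3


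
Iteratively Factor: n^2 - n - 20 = (n - 5)*(n + 4)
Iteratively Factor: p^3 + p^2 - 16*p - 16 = (p - 4)*(p^2 + 5*p + 4) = (p - 4)*(p + 4)*(p + 1)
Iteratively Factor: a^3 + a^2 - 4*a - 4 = (a + 1)*(a^2 - 4) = (a + 1)*(a + 2)*(a - 2)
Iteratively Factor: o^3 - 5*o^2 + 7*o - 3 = (o - 3)*(o^2 - 2*o + 1) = (o - 3)*(o - 1)*(o - 1)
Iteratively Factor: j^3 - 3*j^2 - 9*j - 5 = (j + 1)*(j^2 - 4*j - 5) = (j + 1)^2*(j - 5)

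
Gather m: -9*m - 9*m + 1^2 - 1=-18*m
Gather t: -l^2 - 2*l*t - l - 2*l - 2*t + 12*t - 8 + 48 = -l^2 - 3*l + t*(10 - 2*l) + 40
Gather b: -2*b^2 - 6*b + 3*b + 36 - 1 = -2*b^2 - 3*b + 35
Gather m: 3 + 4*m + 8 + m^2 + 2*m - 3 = m^2 + 6*m + 8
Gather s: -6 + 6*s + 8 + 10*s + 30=16*s + 32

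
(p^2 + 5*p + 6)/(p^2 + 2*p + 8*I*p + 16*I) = (p + 3)/(p + 8*I)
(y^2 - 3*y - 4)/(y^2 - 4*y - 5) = (y - 4)/(y - 5)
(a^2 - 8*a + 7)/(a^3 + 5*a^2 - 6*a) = (a - 7)/(a*(a + 6))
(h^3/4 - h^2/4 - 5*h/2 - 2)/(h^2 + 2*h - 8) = (h^3 - h^2 - 10*h - 8)/(4*(h^2 + 2*h - 8))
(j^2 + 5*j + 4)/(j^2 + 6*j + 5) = (j + 4)/(j + 5)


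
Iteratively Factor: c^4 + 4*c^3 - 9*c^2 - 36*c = (c + 3)*(c^3 + c^2 - 12*c) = (c + 3)*(c + 4)*(c^2 - 3*c) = (c - 3)*(c + 3)*(c + 4)*(c)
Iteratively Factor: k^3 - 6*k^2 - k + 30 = (k + 2)*(k^2 - 8*k + 15) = (k - 3)*(k + 2)*(k - 5)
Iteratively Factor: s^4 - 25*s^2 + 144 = (s - 3)*(s^3 + 3*s^2 - 16*s - 48) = (s - 4)*(s - 3)*(s^2 + 7*s + 12) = (s - 4)*(s - 3)*(s + 3)*(s + 4)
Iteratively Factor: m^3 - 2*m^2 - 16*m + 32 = (m + 4)*(m^2 - 6*m + 8) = (m - 2)*(m + 4)*(m - 4)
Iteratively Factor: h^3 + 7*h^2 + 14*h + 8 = (h + 1)*(h^2 + 6*h + 8) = (h + 1)*(h + 4)*(h + 2)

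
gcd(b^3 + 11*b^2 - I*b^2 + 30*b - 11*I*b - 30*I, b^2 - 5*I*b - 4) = b - I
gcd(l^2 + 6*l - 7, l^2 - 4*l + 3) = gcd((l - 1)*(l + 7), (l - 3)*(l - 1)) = l - 1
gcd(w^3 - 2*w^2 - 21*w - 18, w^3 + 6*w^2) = 1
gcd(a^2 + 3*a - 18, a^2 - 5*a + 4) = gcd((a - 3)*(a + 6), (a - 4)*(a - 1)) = 1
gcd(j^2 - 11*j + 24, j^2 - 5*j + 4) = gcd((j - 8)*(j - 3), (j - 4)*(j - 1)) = 1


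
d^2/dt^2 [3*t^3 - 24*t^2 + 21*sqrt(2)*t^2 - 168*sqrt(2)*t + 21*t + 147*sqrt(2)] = 18*t - 48 + 42*sqrt(2)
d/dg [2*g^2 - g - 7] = 4*g - 1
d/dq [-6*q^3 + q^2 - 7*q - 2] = -18*q^2 + 2*q - 7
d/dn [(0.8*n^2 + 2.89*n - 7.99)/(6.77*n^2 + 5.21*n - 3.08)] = (-15.3973*n^2 + 103.2566*n + 32.7267)/(45.8329*n^4 + 70.5434*n^3 - 14.5591*n^2 - 32.0936*n + 9.4864)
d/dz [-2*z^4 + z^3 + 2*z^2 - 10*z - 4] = -8*z^3 + 3*z^2 + 4*z - 10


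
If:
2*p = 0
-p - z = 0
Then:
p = 0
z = 0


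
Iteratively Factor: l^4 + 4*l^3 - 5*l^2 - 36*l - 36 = (l + 2)*(l^3 + 2*l^2 - 9*l - 18) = (l + 2)*(l + 3)*(l^2 - l - 6) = (l + 2)^2*(l + 3)*(l - 3)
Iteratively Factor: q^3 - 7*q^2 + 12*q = (q)*(q^2 - 7*q + 12) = q*(q - 4)*(q - 3)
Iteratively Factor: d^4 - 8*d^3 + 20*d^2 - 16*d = (d - 2)*(d^3 - 6*d^2 + 8*d) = (d - 4)*(d - 2)*(d^2 - 2*d) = d*(d - 4)*(d - 2)*(d - 2)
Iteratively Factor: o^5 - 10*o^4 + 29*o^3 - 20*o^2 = (o - 1)*(o^4 - 9*o^3 + 20*o^2) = o*(o - 1)*(o^3 - 9*o^2 + 20*o) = o*(o - 5)*(o - 1)*(o^2 - 4*o) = o^2*(o - 5)*(o - 1)*(o - 4)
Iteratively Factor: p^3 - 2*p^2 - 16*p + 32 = (p - 4)*(p^2 + 2*p - 8) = (p - 4)*(p - 2)*(p + 4)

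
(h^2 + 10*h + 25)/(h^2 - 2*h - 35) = (h + 5)/(h - 7)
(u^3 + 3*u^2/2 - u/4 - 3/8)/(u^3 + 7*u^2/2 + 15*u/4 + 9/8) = (2*u - 1)/(2*u + 3)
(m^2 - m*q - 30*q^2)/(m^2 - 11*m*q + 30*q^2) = (-m - 5*q)/(-m + 5*q)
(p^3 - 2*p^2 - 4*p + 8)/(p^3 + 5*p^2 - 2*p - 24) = (p^2 - 4)/(p^2 + 7*p + 12)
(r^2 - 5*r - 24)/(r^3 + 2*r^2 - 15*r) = (r^2 - 5*r - 24)/(r*(r^2 + 2*r - 15))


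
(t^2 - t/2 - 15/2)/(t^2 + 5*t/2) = (t - 3)/t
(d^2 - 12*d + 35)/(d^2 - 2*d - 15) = (d - 7)/(d + 3)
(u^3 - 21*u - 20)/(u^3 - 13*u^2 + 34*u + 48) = (u^2 - u - 20)/(u^2 - 14*u + 48)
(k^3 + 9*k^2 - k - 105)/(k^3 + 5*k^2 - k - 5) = (k^2 + 4*k - 21)/(k^2 - 1)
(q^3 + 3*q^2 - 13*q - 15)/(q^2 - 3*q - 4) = (q^2 + 2*q - 15)/(q - 4)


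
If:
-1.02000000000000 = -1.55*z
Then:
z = 0.66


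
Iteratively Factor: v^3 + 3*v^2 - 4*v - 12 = (v + 2)*(v^2 + v - 6) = (v + 2)*(v + 3)*(v - 2)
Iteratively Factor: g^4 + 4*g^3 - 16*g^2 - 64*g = (g + 4)*(g^3 - 16*g) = (g + 4)^2*(g^2 - 4*g) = g*(g + 4)^2*(g - 4)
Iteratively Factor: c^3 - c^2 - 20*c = (c)*(c^2 - c - 20) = c*(c + 4)*(c - 5)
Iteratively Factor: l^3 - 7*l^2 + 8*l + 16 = (l - 4)*(l^2 - 3*l - 4) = (l - 4)*(l + 1)*(l - 4)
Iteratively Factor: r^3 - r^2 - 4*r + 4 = (r - 1)*(r^2 - 4) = (r - 2)*(r - 1)*(r + 2)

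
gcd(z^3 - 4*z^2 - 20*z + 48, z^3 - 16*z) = z + 4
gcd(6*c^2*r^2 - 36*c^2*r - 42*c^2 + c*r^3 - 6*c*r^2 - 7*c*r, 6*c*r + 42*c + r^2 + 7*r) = 6*c + r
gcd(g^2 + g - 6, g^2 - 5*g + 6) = g - 2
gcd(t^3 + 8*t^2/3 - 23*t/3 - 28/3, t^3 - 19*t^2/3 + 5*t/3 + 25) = 1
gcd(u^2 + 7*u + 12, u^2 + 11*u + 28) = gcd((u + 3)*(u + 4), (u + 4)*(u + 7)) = u + 4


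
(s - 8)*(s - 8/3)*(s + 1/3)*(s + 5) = s^4 - 16*s^3/3 - 305*s^2/9 + 96*s + 320/9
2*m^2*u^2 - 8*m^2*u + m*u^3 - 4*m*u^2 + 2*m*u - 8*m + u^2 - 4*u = (2*m + u)*(u - 4)*(m*u + 1)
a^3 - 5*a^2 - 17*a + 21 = (a - 7)*(a - 1)*(a + 3)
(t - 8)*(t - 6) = t^2 - 14*t + 48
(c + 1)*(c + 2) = c^2 + 3*c + 2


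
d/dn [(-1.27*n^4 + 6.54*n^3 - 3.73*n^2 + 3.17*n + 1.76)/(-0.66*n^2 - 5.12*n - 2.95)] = (1.6764*n^5 + 15.1908*n^4 - 51.9836*n^3 - 36.6892*n^2 + 24.3302*n - 0.340299999999999)/(0.4356*n^4 + 6.7584*n^3 + 30.1084*n^2 + 30.208*n + 8.7025)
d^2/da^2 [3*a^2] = 6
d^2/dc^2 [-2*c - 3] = 0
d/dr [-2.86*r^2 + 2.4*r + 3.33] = 2.4 - 5.72*r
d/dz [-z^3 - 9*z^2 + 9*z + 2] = -3*z^2 - 18*z + 9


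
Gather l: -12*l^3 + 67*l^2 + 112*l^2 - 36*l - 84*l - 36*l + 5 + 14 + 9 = -12*l^3 + 179*l^2 - 156*l + 28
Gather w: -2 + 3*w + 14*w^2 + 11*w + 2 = 14*w^2 + 14*w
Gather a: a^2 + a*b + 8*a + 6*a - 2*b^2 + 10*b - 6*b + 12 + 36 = a^2 + a*(b + 14) - 2*b^2 + 4*b + 48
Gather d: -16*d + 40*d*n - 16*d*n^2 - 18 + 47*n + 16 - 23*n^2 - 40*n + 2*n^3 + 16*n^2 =d*(-16*n^2 + 40*n - 16) + 2*n^3 - 7*n^2 + 7*n - 2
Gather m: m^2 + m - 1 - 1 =m^2 + m - 2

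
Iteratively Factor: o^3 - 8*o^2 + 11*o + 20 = (o - 4)*(o^2 - 4*o - 5) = (o - 5)*(o - 4)*(o + 1)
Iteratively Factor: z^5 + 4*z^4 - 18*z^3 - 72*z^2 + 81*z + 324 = (z - 3)*(z^4 + 7*z^3 + 3*z^2 - 63*z - 108) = (z - 3)*(z + 3)*(z^3 + 4*z^2 - 9*z - 36) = (z - 3)^2*(z + 3)*(z^2 + 7*z + 12) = (z - 3)^2*(z + 3)^2*(z + 4)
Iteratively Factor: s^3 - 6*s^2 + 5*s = (s - 1)*(s^2 - 5*s) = s*(s - 1)*(s - 5)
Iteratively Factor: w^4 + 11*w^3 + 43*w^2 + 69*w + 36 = (w + 3)*(w^3 + 8*w^2 + 19*w + 12) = (w + 3)^2*(w^2 + 5*w + 4) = (w + 1)*(w + 3)^2*(w + 4)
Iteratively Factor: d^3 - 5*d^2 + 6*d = (d)*(d^2 - 5*d + 6) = d*(d - 2)*(d - 3)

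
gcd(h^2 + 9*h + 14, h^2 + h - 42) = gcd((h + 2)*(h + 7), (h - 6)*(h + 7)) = h + 7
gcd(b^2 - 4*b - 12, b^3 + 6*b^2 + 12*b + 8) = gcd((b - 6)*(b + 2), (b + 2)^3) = b + 2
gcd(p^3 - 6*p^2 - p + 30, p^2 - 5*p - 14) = p + 2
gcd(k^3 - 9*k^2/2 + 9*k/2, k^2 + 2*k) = k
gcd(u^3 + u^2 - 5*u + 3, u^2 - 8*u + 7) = u - 1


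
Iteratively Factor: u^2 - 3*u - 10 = (u - 5)*(u + 2)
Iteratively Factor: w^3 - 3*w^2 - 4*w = (w + 1)*(w^2 - 4*w) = (w - 4)*(w + 1)*(w)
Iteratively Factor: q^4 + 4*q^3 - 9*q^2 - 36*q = (q)*(q^3 + 4*q^2 - 9*q - 36) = q*(q - 3)*(q^2 + 7*q + 12) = q*(q - 3)*(q + 4)*(q + 3)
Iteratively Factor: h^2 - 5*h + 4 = (h - 4)*(h - 1)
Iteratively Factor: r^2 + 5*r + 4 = (r + 1)*(r + 4)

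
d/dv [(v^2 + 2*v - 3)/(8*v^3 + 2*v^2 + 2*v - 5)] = 2*(-4*v^4 - 16*v^3 + 35*v^2 + v - 2)/(64*v^6 + 32*v^5 + 36*v^4 - 72*v^3 - 16*v^2 - 20*v + 25)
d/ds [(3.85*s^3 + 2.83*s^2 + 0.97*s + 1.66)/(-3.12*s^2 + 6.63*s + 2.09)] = (-12.012*s^4 + 51.051*s^3 + 45.9288*s^2 + 22.1878*s - 8.9785)/(9.7344*s^4 - 41.3712*s^3 + 30.9153*s^2 + 27.7134*s + 4.3681)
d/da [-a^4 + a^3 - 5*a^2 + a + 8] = -4*a^3 + 3*a^2 - 10*a + 1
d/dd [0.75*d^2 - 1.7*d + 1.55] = 1.5*d - 1.7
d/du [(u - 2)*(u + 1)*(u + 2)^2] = 4*u^3 + 9*u^2 - 4*u - 12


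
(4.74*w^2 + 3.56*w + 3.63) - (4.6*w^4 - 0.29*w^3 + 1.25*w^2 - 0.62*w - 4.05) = -4.6*w^4 + 0.29*w^3 + 3.49*w^2 + 4.18*w + 7.68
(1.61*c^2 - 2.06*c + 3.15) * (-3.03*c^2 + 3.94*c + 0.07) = -4.8783*c^4 + 12.5852*c^3 - 17.5482*c^2 + 12.2668*c + 0.2205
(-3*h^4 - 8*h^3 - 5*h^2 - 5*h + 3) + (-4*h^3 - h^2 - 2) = -3*h^4 - 12*h^3 - 6*h^2 - 5*h + 1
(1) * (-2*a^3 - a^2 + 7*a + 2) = -2*a^3 - a^2 + 7*a + 2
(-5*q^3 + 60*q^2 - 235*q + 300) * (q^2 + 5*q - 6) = -5*q^5 + 35*q^4 + 95*q^3 - 1235*q^2 + 2910*q - 1800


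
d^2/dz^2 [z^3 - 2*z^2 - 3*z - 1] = 6*z - 4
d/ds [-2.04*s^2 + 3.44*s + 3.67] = 3.44 - 4.08*s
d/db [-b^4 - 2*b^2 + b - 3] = -4*b^3 - 4*b + 1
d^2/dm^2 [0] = 0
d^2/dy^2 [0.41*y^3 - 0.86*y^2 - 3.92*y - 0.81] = 2.46*y - 1.72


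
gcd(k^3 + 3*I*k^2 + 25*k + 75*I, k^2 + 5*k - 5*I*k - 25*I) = k - 5*I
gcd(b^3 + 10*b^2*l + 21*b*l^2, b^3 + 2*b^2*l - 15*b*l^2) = b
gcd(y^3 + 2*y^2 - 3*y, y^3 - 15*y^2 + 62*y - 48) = y - 1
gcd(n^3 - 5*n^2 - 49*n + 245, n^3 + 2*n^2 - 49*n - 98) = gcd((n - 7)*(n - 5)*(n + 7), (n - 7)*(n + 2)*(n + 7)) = n^2 - 49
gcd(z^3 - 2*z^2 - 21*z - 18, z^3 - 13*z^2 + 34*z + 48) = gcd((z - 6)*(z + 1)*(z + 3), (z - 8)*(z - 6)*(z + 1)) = z^2 - 5*z - 6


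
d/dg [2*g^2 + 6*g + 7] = 4*g + 6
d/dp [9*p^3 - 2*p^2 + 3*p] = 27*p^2 - 4*p + 3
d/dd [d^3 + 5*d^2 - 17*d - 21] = 3*d^2 + 10*d - 17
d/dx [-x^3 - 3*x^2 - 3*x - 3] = -3*x^2 - 6*x - 3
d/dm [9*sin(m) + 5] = 9*cos(m)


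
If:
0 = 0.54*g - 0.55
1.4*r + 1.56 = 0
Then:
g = 1.02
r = -1.11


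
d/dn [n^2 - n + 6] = 2*n - 1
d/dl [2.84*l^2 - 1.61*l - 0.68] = 5.68*l - 1.61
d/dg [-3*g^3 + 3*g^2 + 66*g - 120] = -9*g^2 + 6*g + 66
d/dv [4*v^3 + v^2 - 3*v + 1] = 12*v^2 + 2*v - 3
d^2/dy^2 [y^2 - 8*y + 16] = 2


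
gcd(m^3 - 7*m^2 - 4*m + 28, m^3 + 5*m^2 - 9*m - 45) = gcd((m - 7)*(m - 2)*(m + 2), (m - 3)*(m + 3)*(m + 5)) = 1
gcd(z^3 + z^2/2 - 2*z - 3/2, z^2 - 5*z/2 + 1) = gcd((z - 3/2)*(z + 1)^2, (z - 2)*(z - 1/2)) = 1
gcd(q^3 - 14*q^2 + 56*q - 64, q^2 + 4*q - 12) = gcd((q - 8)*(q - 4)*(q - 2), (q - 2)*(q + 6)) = q - 2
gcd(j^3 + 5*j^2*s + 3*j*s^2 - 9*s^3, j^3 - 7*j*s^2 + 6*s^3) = -j^2 - 2*j*s + 3*s^2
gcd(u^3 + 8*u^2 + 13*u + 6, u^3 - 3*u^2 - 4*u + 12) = 1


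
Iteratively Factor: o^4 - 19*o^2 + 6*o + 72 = (o - 3)*(o^3 + 3*o^2 - 10*o - 24) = (o - 3)^2*(o^2 + 6*o + 8) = (o - 3)^2*(o + 4)*(o + 2)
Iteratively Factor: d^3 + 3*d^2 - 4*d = (d + 4)*(d^2 - d) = (d - 1)*(d + 4)*(d)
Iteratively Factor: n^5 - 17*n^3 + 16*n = (n + 4)*(n^4 - 4*n^3 - n^2 + 4*n) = (n - 1)*(n + 4)*(n^3 - 3*n^2 - 4*n) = (n - 4)*(n - 1)*(n + 4)*(n^2 + n) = (n - 4)*(n - 1)*(n + 1)*(n + 4)*(n)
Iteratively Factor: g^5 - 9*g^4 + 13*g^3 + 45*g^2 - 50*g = (g - 1)*(g^4 - 8*g^3 + 5*g^2 + 50*g) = (g - 1)*(g + 2)*(g^3 - 10*g^2 + 25*g) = (g - 5)*(g - 1)*(g + 2)*(g^2 - 5*g) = (g - 5)^2*(g - 1)*(g + 2)*(g)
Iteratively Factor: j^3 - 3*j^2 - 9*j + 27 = (j - 3)*(j^2 - 9) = (j - 3)^2*(j + 3)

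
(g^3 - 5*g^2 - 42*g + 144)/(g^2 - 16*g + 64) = (g^2 + 3*g - 18)/(g - 8)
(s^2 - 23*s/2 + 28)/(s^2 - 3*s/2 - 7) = (s - 8)/(s + 2)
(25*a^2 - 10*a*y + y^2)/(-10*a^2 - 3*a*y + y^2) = (-5*a + y)/(2*a + y)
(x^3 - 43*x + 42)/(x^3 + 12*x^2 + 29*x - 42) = (x - 6)/(x + 6)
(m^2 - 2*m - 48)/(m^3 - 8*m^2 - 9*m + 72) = (m + 6)/(m^2 - 9)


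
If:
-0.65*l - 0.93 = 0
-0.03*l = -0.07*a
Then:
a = -0.61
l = -1.43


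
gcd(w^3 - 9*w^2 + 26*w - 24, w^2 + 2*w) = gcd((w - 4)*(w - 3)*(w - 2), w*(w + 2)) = 1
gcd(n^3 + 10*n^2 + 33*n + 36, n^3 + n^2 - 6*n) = n + 3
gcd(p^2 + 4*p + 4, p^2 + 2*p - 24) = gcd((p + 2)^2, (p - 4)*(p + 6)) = 1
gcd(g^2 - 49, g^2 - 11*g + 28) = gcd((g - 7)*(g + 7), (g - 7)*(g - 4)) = g - 7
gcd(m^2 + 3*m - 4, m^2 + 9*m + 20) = m + 4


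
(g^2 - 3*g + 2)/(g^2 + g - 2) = (g - 2)/(g + 2)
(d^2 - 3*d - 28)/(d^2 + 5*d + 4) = (d - 7)/(d + 1)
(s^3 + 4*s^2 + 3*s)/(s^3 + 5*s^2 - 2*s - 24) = s*(s + 1)/(s^2 + 2*s - 8)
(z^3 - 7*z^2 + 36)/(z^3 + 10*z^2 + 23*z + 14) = (z^2 - 9*z + 18)/(z^2 + 8*z + 7)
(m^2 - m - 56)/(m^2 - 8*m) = (m + 7)/m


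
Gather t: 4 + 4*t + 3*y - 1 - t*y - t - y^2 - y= t*(3 - y) - y^2 + 2*y + 3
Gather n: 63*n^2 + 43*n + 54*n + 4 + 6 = 63*n^2 + 97*n + 10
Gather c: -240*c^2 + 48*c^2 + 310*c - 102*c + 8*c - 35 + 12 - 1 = -192*c^2 + 216*c - 24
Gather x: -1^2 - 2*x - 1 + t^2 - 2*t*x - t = t^2 - t + x*(-2*t - 2) - 2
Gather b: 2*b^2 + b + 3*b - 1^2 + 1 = 2*b^2 + 4*b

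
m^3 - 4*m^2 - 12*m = m*(m - 6)*(m + 2)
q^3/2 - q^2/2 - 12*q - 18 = (q/2 + 1)*(q - 6)*(q + 3)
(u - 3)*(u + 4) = u^2 + u - 12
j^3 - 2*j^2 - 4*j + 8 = (j - 2)^2*(j + 2)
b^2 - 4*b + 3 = (b - 3)*(b - 1)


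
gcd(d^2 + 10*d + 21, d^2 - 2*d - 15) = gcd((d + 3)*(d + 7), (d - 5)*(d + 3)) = d + 3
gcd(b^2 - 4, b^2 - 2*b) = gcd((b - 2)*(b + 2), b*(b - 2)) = b - 2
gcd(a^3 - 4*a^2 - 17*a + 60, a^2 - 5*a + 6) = a - 3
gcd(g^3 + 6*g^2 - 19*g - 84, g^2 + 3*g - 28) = g^2 + 3*g - 28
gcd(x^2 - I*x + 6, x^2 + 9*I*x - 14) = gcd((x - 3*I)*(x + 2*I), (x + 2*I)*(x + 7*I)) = x + 2*I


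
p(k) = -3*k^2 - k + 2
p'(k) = -6*k - 1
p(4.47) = -62.41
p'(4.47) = -27.82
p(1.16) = -3.20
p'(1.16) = -7.96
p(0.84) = -0.96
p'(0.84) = -6.04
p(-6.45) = -116.36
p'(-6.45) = 37.70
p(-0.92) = 0.38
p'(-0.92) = 4.52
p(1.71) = -8.48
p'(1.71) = -11.26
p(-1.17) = -0.94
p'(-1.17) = 6.02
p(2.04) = -12.52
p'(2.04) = -13.24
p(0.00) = 2.00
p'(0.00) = -1.00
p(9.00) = -250.00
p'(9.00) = -55.00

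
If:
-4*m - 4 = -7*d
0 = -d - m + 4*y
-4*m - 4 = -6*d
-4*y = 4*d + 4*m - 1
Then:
No Solution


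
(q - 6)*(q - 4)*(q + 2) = q^3 - 8*q^2 + 4*q + 48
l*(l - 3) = l^2 - 3*l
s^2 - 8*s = s*(s - 8)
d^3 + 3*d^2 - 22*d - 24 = (d - 4)*(d + 1)*(d + 6)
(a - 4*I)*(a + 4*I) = a^2 + 16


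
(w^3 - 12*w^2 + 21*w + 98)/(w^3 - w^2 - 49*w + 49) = (w^2 - 5*w - 14)/(w^2 + 6*w - 7)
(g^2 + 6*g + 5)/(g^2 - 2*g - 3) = (g + 5)/(g - 3)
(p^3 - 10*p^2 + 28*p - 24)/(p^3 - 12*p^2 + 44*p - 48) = (p - 2)/(p - 4)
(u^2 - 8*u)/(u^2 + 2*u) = (u - 8)/(u + 2)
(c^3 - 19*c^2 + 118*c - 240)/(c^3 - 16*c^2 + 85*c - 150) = (c - 8)/(c - 5)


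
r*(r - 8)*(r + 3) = r^3 - 5*r^2 - 24*r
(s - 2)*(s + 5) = s^2 + 3*s - 10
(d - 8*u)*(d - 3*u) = d^2 - 11*d*u + 24*u^2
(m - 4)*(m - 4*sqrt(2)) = m^2 - 4*sqrt(2)*m - 4*m + 16*sqrt(2)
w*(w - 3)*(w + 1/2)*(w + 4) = w^4 + 3*w^3/2 - 23*w^2/2 - 6*w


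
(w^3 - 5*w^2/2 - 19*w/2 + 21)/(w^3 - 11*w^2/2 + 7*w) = (w + 3)/w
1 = 1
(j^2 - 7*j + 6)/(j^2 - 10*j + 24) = (j - 1)/(j - 4)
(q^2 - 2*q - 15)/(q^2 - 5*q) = (q + 3)/q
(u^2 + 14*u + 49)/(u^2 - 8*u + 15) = (u^2 + 14*u + 49)/(u^2 - 8*u + 15)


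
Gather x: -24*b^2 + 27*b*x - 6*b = -24*b^2 + 27*b*x - 6*b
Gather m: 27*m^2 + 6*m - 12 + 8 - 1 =27*m^2 + 6*m - 5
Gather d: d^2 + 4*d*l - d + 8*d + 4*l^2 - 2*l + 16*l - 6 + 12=d^2 + d*(4*l + 7) + 4*l^2 + 14*l + 6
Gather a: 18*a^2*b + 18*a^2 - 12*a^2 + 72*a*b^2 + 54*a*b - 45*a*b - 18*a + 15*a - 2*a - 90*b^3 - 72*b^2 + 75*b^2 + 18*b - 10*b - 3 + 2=a^2*(18*b + 6) + a*(72*b^2 + 9*b - 5) - 90*b^3 + 3*b^2 + 8*b - 1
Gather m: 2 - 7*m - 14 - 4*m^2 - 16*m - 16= -4*m^2 - 23*m - 28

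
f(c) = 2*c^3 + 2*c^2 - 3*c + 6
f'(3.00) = 63.00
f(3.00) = 69.00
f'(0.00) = -3.00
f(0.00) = 6.00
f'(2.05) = 30.42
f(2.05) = 25.49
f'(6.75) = 297.38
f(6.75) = 691.97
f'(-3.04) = 40.29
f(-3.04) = -22.59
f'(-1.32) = 2.17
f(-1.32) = 8.84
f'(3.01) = 63.40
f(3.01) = 69.63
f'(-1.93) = 11.63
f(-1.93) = 4.86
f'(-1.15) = 0.33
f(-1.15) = 9.05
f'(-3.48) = 55.74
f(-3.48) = -43.63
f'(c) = 6*c^2 + 4*c - 3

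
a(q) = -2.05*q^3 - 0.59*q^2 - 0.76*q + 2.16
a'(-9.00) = -488.29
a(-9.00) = 1455.66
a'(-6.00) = -215.08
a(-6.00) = 428.28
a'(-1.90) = -20.72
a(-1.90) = 15.54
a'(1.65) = -19.45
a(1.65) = -9.91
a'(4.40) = -125.02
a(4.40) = -187.23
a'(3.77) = -92.62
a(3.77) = -118.94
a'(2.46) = -40.88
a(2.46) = -33.80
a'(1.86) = -24.23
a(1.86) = -14.49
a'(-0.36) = -1.13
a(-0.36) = 2.45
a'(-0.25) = -0.85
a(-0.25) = 2.35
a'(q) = -6.15*q^2 - 1.18*q - 0.76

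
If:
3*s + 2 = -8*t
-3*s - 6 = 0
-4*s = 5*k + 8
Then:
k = 0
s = -2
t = 1/2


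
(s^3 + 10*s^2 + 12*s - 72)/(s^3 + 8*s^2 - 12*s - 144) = (s - 2)/(s - 4)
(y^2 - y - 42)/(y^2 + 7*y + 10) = (y^2 - y - 42)/(y^2 + 7*y + 10)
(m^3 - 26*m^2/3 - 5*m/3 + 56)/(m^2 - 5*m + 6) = (3*m^2 - 17*m - 56)/(3*(m - 2))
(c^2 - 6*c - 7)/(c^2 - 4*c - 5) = (c - 7)/(c - 5)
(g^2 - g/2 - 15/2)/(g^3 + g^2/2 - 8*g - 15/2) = 1/(g + 1)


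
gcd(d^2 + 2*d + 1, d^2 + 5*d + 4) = d + 1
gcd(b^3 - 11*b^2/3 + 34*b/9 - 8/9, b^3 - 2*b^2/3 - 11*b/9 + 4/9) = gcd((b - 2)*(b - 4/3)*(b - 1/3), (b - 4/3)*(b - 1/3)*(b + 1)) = b^2 - 5*b/3 + 4/9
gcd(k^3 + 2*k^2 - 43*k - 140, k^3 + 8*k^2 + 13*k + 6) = 1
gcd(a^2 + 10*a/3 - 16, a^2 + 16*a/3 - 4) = a + 6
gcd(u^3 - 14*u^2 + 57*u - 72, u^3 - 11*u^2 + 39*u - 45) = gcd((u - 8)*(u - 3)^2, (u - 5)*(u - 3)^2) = u^2 - 6*u + 9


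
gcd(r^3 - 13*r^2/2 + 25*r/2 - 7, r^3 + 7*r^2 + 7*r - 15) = r - 1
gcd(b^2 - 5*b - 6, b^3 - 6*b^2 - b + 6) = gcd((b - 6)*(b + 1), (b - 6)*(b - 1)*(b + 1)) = b^2 - 5*b - 6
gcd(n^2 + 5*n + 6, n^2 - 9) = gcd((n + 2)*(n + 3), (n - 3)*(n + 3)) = n + 3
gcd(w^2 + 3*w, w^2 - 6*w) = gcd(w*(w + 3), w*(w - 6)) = w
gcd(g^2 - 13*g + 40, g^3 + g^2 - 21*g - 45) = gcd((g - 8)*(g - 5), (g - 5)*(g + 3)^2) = g - 5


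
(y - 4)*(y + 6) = y^2 + 2*y - 24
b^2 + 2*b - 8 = (b - 2)*(b + 4)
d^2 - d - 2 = (d - 2)*(d + 1)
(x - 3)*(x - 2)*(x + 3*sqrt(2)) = x^3 - 5*x^2 + 3*sqrt(2)*x^2 - 15*sqrt(2)*x + 6*x + 18*sqrt(2)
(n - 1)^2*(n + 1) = n^3 - n^2 - n + 1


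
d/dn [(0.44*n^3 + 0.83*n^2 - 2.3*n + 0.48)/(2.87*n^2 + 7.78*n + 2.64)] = (1.2628*n^4 + 6.8464*n^3 + 16.5432*n^2 + 1.6272*n - 9.8064)/(8.2369*n^4 + 44.6572*n^3 + 75.682*n^2 + 41.0784*n + 6.9696)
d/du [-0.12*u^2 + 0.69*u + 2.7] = 0.69 - 0.24*u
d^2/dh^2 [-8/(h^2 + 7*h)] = 16*(h*(h + 7) - (2*h + 7)^2)/(h^3*(h + 7)^3)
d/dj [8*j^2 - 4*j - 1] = 16*j - 4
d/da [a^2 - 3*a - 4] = 2*a - 3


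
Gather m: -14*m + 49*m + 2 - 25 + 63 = 35*m + 40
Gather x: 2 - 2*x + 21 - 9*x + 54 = 77 - 11*x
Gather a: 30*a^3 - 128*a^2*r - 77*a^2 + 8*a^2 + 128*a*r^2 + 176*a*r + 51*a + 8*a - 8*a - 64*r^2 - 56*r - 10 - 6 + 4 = 30*a^3 + a^2*(-128*r - 69) + a*(128*r^2 + 176*r + 51) - 64*r^2 - 56*r - 12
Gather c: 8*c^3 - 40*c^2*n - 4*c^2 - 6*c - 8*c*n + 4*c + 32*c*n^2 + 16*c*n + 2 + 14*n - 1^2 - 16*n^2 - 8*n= 8*c^3 + c^2*(-40*n - 4) + c*(32*n^2 + 8*n - 2) - 16*n^2 + 6*n + 1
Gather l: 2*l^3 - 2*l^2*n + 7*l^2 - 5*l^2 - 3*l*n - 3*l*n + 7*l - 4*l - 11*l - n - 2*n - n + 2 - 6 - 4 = 2*l^3 + l^2*(2 - 2*n) + l*(-6*n - 8) - 4*n - 8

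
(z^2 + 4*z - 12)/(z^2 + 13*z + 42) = (z - 2)/(z + 7)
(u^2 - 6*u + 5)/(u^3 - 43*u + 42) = (u - 5)/(u^2 + u - 42)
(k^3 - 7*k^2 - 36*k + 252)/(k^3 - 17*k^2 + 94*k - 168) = (k + 6)/(k - 4)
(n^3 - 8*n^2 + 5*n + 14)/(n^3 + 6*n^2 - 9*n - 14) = (n - 7)/(n + 7)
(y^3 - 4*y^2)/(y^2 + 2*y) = y*(y - 4)/(y + 2)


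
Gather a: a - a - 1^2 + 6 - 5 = 0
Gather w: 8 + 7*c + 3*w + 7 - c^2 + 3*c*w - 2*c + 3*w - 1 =-c^2 + 5*c + w*(3*c + 6) + 14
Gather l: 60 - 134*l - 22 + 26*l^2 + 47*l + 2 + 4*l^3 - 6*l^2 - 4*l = 4*l^3 + 20*l^2 - 91*l + 40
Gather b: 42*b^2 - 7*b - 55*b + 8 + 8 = 42*b^2 - 62*b + 16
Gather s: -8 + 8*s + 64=8*s + 56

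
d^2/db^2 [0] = 0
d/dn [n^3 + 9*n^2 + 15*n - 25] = 3*n^2 + 18*n + 15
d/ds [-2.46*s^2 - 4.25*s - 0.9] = -4.92*s - 4.25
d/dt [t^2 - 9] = 2*t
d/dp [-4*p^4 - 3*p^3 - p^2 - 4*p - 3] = -16*p^3 - 9*p^2 - 2*p - 4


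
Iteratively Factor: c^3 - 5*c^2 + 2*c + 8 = (c - 2)*(c^2 - 3*c - 4) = (c - 2)*(c + 1)*(c - 4)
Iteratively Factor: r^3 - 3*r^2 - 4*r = (r - 4)*(r^2 + r) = (r - 4)*(r + 1)*(r)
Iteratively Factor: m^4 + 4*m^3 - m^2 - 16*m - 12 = (m + 1)*(m^3 + 3*m^2 - 4*m - 12) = (m + 1)*(m + 3)*(m^2 - 4) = (m - 2)*(m + 1)*(m + 3)*(m + 2)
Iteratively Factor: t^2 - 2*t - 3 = (t + 1)*(t - 3)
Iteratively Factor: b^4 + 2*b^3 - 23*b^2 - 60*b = (b + 3)*(b^3 - b^2 - 20*b) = b*(b + 3)*(b^2 - b - 20) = b*(b + 3)*(b + 4)*(b - 5)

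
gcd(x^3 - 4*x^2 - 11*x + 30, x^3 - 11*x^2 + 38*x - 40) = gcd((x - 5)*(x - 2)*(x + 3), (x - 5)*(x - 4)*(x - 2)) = x^2 - 7*x + 10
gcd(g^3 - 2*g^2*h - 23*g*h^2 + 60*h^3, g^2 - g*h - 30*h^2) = g + 5*h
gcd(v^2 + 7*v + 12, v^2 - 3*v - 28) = v + 4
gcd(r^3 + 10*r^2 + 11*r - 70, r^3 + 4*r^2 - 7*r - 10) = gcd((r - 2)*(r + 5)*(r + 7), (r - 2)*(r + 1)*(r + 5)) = r^2 + 3*r - 10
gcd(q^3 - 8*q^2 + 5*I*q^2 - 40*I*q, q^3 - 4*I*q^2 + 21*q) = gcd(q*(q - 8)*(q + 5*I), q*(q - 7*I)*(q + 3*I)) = q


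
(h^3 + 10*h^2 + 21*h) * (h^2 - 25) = h^5 + 10*h^4 - 4*h^3 - 250*h^2 - 525*h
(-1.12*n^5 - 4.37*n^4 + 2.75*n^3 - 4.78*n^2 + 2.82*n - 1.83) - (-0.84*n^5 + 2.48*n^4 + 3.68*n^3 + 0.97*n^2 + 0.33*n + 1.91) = -0.28*n^5 - 6.85*n^4 - 0.93*n^3 - 5.75*n^2 + 2.49*n - 3.74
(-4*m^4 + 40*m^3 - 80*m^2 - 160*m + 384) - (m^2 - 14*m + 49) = -4*m^4 + 40*m^3 - 81*m^2 - 146*m + 335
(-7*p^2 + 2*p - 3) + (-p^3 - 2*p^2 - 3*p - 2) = -p^3 - 9*p^2 - p - 5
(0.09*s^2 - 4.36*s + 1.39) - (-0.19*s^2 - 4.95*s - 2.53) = 0.28*s^2 + 0.59*s + 3.92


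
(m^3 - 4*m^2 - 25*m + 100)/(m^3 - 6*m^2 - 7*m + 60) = (m + 5)/(m + 3)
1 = 1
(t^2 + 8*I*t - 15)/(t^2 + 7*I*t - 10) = (t + 3*I)/(t + 2*I)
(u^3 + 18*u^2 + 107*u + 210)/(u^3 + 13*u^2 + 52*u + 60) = (u + 7)/(u + 2)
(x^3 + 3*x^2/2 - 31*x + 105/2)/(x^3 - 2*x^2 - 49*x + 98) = (2*x^2 - 11*x + 15)/(2*(x^2 - 9*x + 14))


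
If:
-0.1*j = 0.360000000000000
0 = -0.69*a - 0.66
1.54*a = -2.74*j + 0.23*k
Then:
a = -0.96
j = -3.60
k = -49.29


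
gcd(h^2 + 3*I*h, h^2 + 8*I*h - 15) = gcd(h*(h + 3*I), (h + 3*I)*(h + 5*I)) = h + 3*I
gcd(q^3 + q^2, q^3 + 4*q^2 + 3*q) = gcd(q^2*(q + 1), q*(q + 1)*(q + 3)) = q^2 + q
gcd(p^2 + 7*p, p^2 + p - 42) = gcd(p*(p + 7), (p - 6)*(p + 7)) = p + 7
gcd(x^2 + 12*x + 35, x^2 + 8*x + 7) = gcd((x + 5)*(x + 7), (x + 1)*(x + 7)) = x + 7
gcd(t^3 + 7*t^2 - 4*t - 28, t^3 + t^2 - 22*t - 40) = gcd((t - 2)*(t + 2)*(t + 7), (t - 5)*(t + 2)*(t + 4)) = t + 2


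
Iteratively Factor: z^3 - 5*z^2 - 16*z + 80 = (z + 4)*(z^2 - 9*z + 20) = (z - 5)*(z + 4)*(z - 4)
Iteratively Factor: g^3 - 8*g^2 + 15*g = (g - 5)*(g^2 - 3*g) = (g - 5)*(g - 3)*(g)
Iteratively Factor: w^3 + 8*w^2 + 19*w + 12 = (w + 1)*(w^2 + 7*w + 12) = (w + 1)*(w + 4)*(w + 3)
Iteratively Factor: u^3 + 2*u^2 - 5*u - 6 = (u + 3)*(u^2 - u - 2) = (u - 2)*(u + 3)*(u + 1)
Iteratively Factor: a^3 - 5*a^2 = (a)*(a^2 - 5*a) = a^2*(a - 5)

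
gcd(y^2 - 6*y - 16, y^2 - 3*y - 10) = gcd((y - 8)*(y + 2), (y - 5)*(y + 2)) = y + 2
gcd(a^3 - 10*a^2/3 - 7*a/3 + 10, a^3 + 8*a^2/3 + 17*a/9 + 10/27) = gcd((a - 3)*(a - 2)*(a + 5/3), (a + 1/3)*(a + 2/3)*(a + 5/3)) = a + 5/3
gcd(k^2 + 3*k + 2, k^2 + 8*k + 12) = k + 2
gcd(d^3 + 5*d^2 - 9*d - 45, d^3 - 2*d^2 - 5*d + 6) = d - 3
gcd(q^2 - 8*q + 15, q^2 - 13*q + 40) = q - 5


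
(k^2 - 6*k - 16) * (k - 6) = k^3 - 12*k^2 + 20*k + 96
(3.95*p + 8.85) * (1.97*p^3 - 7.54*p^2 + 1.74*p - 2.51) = 7.7815*p^4 - 12.3485*p^3 - 59.856*p^2 + 5.4845*p - 22.2135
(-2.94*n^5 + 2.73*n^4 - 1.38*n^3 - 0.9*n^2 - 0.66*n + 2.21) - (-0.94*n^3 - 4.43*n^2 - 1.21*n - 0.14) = -2.94*n^5 + 2.73*n^4 - 0.44*n^3 + 3.53*n^2 + 0.55*n + 2.35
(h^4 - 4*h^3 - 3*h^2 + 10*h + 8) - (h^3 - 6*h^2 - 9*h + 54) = h^4 - 5*h^3 + 3*h^2 + 19*h - 46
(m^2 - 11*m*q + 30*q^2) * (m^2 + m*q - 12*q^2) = m^4 - 10*m^3*q + 7*m^2*q^2 + 162*m*q^3 - 360*q^4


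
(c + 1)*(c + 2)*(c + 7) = c^3 + 10*c^2 + 23*c + 14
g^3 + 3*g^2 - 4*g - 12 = (g - 2)*(g + 2)*(g + 3)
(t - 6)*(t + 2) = t^2 - 4*t - 12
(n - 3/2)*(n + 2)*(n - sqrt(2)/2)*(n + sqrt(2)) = n^4 + n^3/2 + sqrt(2)*n^3/2 - 4*n^2 + sqrt(2)*n^2/4 - 3*sqrt(2)*n/2 - n/2 + 3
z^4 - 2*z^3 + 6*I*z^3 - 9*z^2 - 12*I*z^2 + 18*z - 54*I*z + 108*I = (z - 3)*(z - 2)*(z + 3)*(z + 6*I)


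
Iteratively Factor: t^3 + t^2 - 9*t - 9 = (t - 3)*(t^2 + 4*t + 3) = (t - 3)*(t + 3)*(t + 1)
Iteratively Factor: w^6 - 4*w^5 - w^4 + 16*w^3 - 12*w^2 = (w + 2)*(w^5 - 6*w^4 + 11*w^3 - 6*w^2) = w*(w + 2)*(w^4 - 6*w^3 + 11*w^2 - 6*w) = w*(w - 3)*(w + 2)*(w^3 - 3*w^2 + 2*w) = w*(w - 3)*(w - 1)*(w + 2)*(w^2 - 2*w) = w^2*(w - 3)*(w - 1)*(w + 2)*(w - 2)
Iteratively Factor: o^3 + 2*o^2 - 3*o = (o)*(o^2 + 2*o - 3) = o*(o - 1)*(o + 3)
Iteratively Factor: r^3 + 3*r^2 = (r)*(r^2 + 3*r) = r^2*(r + 3)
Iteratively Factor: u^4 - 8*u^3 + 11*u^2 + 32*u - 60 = (u + 2)*(u^3 - 10*u^2 + 31*u - 30) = (u - 3)*(u + 2)*(u^2 - 7*u + 10) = (u - 5)*(u - 3)*(u + 2)*(u - 2)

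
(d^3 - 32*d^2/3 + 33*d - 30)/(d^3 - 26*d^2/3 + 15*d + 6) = (3*d - 5)/(3*d + 1)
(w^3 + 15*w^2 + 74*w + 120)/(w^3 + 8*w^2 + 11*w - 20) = (w + 6)/(w - 1)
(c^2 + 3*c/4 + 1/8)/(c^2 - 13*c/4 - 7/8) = (2*c + 1)/(2*c - 7)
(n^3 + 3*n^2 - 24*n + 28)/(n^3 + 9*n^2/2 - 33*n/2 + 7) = 2*(n - 2)/(2*n - 1)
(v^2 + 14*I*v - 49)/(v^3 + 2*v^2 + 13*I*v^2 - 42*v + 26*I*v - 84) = (v + 7*I)/(v^2 + v*(2 + 6*I) + 12*I)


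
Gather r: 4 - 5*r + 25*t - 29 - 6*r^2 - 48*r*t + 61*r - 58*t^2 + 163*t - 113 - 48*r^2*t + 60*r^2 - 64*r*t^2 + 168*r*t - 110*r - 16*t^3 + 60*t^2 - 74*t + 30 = r^2*(54 - 48*t) + r*(-64*t^2 + 120*t - 54) - 16*t^3 + 2*t^2 + 114*t - 108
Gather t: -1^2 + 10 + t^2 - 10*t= t^2 - 10*t + 9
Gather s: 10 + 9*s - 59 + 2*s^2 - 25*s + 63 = 2*s^2 - 16*s + 14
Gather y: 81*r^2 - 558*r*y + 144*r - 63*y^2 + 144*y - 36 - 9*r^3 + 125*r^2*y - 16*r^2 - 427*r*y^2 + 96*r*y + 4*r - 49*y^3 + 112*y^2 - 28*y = -9*r^3 + 65*r^2 + 148*r - 49*y^3 + y^2*(49 - 427*r) + y*(125*r^2 - 462*r + 116) - 36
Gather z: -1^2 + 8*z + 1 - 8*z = 0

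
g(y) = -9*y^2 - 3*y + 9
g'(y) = -18*y - 3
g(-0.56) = 7.86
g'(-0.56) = 7.08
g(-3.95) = -119.57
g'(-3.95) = 68.10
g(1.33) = -10.91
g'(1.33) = -26.94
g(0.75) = 1.69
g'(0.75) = -16.50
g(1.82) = -26.27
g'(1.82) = -35.76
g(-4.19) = -136.43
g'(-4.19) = 72.42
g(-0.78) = 5.86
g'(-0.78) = 11.04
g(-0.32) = 9.04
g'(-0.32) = 2.76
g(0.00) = 9.00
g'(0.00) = -3.00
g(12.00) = -1323.00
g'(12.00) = -219.00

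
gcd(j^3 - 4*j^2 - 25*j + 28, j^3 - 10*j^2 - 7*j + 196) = j^2 - 3*j - 28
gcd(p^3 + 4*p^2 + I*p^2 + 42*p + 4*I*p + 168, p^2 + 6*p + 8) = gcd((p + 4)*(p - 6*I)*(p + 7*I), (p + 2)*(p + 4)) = p + 4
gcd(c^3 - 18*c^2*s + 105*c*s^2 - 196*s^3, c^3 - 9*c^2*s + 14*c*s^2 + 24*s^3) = -c + 4*s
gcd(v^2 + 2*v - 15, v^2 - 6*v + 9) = v - 3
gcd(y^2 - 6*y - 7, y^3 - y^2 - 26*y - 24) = y + 1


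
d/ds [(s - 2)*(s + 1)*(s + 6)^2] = 4*s^3 + 33*s^2 + 44*s - 60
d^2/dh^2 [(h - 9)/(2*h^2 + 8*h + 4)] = ((5 - 3*h)*(h^2 + 4*h + 2) + 4*(h - 9)*(h + 2)^2)/(h^2 + 4*h + 2)^3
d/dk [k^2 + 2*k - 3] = 2*k + 2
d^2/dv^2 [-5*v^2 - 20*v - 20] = -10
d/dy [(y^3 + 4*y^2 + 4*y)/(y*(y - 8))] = (y^2 - 16*y - 36)/(y^2 - 16*y + 64)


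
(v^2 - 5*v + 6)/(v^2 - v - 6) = (v - 2)/(v + 2)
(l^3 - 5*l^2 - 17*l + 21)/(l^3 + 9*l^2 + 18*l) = (l^2 - 8*l + 7)/(l*(l + 6))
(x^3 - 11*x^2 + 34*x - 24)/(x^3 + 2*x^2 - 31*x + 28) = (x - 6)/(x + 7)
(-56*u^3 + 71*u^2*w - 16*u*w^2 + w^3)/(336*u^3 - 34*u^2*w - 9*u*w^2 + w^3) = (-u + w)/(6*u + w)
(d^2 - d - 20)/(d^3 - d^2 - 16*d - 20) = (d + 4)/(d^2 + 4*d + 4)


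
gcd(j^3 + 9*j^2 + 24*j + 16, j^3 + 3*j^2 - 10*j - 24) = j + 4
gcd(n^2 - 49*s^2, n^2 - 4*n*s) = 1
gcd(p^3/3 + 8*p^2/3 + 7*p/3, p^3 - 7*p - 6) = p + 1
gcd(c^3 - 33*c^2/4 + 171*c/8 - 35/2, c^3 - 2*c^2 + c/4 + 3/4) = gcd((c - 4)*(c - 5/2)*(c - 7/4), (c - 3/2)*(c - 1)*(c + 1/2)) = 1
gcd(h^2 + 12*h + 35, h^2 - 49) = h + 7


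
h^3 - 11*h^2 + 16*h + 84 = (h - 7)*(h - 6)*(h + 2)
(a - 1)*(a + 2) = a^2 + a - 2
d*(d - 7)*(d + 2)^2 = d^4 - 3*d^3 - 24*d^2 - 28*d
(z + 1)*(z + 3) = z^2 + 4*z + 3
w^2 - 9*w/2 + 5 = (w - 5/2)*(w - 2)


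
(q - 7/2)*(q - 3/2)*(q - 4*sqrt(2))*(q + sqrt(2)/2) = q^4 - 5*q^3 - 7*sqrt(2)*q^3/2 + 5*q^2/4 + 35*sqrt(2)*q^2/2 - 147*sqrt(2)*q/8 + 20*q - 21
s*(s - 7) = s^2 - 7*s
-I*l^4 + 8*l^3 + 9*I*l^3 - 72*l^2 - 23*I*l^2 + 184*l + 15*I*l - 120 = (l - 5)*(l - 3)*(l + 8*I)*(-I*l + I)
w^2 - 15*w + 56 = (w - 8)*(w - 7)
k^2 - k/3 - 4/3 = (k - 4/3)*(k + 1)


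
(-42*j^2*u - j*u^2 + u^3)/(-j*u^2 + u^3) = (42*j^2 + j*u - u^2)/(u*(j - u))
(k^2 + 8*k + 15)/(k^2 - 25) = (k + 3)/(k - 5)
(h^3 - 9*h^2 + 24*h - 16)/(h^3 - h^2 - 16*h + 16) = (h - 4)/(h + 4)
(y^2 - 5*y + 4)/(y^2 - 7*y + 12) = (y - 1)/(y - 3)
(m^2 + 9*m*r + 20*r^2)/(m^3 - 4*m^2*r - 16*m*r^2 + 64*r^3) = (m + 5*r)/(m^2 - 8*m*r + 16*r^2)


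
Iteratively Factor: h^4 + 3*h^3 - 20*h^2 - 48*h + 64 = (h + 4)*(h^3 - h^2 - 16*h + 16) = (h - 4)*(h + 4)*(h^2 + 3*h - 4) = (h - 4)*(h - 1)*(h + 4)*(h + 4)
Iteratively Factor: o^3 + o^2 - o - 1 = (o + 1)*(o^2 - 1) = (o - 1)*(o + 1)*(o + 1)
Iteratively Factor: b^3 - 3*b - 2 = (b + 1)*(b^2 - b - 2) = (b + 1)^2*(b - 2)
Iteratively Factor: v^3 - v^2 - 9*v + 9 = (v - 1)*(v^2 - 9) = (v - 3)*(v - 1)*(v + 3)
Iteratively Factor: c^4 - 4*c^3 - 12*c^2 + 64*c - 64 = (c - 2)*(c^3 - 2*c^2 - 16*c + 32) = (c - 4)*(c - 2)*(c^2 + 2*c - 8) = (c - 4)*(c - 2)^2*(c + 4)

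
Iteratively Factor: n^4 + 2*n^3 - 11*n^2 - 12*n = (n)*(n^3 + 2*n^2 - 11*n - 12) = n*(n - 3)*(n^2 + 5*n + 4) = n*(n - 3)*(n + 1)*(n + 4)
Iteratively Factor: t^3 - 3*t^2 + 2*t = (t - 2)*(t^2 - t) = t*(t - 2)*(t - 1)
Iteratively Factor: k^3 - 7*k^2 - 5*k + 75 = (k - 5)*(k^2 - 2*k - 15) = (k - 5)*(k + 3)*(k - 5)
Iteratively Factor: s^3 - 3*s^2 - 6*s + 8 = (s - 4)*(s^2 + s - 2) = (s - 4)*(s - 1)*(s + 2)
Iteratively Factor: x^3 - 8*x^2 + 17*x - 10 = (x - 5)*(x^2 - 3*x + 2) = (x - 5)*(x - 2)*(x - 1)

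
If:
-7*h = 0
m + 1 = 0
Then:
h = 0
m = -1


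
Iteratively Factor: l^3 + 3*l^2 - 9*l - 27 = (l - 3)*(l^2 + 6*l + 9) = (l - 3)*(l + 3)*(l + 3)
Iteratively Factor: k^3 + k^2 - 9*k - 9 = (k + 1)*(k^2 - 9) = (k - 3)*(k + 1)*(k + 3)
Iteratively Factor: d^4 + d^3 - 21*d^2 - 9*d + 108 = (d + 4)*(d^3 - 3*d^2 - 9*d + 27) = (d + 3)*(d + 4)*(d^2 - 6*d + 9) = (d - 3)*(d + 3)*(d + 4)*(d - 3)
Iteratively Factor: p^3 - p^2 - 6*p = (p)*(p^2 - p - 6) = p*(p + 2)*(p - 3)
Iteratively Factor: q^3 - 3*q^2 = (q - 3)*(q^2) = q*(q - 3)*(q)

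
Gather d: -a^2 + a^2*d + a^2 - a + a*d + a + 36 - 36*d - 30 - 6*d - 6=d*(a^2 + a - 42)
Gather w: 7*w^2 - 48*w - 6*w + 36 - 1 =7*w^2 - 54*w + 35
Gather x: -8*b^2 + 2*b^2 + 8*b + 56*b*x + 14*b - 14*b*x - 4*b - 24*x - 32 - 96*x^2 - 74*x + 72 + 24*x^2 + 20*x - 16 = -6*b^2 + 18*b - 72*x^2 + x*(42*b - 78) + 24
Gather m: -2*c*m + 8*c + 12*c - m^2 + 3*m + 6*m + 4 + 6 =20*c - m^2 + m*(9 - 2*c) + 10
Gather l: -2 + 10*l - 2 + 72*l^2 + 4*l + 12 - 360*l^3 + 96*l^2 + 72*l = -360*l^3 + 168*l^2 + 86*l + 8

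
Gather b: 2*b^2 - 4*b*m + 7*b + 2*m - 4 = 2*b^2 + b*(7 - 4*m) + 2*m - 4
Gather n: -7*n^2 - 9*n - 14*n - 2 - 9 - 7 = -7*n^2 - 23*n - 18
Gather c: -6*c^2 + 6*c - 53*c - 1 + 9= -6*c^2 - 47*c + 8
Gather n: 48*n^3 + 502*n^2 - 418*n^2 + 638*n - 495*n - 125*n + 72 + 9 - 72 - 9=48*n^3 + 84*n^2 + 18*n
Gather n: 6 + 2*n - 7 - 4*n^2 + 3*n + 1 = -4*n^2 + 5*n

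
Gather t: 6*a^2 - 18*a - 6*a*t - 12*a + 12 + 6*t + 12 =6*a^2 - 30*a + t*(6 - 6*a) + 24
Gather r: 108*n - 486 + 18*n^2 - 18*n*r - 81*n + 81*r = 18*n^2 + 27*n + r*(81 - 18*n) - 486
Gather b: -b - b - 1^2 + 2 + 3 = 4 - 2*b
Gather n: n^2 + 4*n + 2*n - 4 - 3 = n^2 + 6*n - 7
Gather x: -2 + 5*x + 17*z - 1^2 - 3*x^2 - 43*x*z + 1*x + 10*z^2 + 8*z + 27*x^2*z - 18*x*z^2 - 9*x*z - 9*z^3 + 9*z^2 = x^2*(27*z - 3) + x*(-18*z^2 - 52*z + 6) - 9*z^3 + 19*z^2 + 25*z - 3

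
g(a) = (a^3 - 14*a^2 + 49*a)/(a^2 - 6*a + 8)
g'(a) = (6 - 2*a)*(a^3 - 14*a^2 + 49*a)/(a^2 - 6*a + 8)^2 + (3*a^2 - 28*a + 49)/(a^2 - 6*a + 8)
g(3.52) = -58.43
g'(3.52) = -66.30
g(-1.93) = -6.60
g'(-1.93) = 2.11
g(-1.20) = -4.85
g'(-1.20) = 2.78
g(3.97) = -616.72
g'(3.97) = -19992.56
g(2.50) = -67.50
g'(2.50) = 93.00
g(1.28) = 21.38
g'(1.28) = 46.79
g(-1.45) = -5.51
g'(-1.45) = 2.49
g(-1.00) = -4.27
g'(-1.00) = 3.06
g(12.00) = 3.75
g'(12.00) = 0.97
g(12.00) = 3.75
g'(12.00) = 0.97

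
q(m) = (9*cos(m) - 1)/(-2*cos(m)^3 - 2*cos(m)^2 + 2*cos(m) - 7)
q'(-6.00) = 0.08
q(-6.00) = -0.88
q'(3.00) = 0.14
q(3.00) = 1.10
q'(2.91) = 0.22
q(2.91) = 1.08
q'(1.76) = 1.07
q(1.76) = 0.36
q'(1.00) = 0.98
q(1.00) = -0.57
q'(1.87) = 0.96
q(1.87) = 0.47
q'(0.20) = 0.05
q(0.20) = -0.88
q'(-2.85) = -0.28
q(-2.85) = 1.07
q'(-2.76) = -0.35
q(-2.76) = 1.04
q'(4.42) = -0.97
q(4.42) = 0.47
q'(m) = (9*cos(m) - 1)*(-6*sin(m)*cos(m)^2 - 4*sin(m)*cos(m) + 2*sin(m))/(-2*cos(m)^3 - 2*cos(m)^2 + 2*cos(m) - 7)^2 - 9*sin(m)/(-2*cos(m)^3 - 2*cos(m)^2 + 2*cos(m) - 7) = (-36*cos(m)^3 - 12*cos(m)^2 + 4*cos(m) + 61)*sin(m)/(2*sin(m)^2*cos(m) + 2*sin(m)^2 - 9)^2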